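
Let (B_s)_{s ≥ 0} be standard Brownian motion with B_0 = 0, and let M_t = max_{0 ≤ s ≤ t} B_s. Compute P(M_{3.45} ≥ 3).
P(M_{3.45} ≥ 3) = 2·P(B_{3.45} ≥ 3) = 2(1 − Φ(3/√3.45)) ≈ 0.1063

By the reflection principle for Brownian motion, P(M_t ≥ a) = 2 · P(B_t ≥ a) for a ≥ 0. Since B_t ~ N(0, t), P(B_t ≥ 3) = 1 − Φ(3/√t) = 1 − Φ(3/√3.45) = 1 − Φ(1.6151). So
  P(M_{3.45} ≥ 3) = 2(1 − Φ(1.6151)) ≈ 0.1063.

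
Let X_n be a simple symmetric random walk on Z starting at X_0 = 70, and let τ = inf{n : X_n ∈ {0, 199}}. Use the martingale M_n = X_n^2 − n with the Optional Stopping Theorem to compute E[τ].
E[τ] = 9030

M_n = X_n^2 − n is a martingale (since E[X_{n+1}^2 | F_n] = X_n^2 + 1). By OST (τ has finite mean in a bounded region), E[M_τ] = E[M_0] = X_0^2 − 0 = 70^2 = 4900. Also E[M_τ] = E[X_τ^2] − E[τ]. The walk exits at 0 or 199, with P(hit 199 first) = 70/199, so E[X_τ^2] = 199^2 · 70/199 + 0 = 13930. Thus E[τ] = E[X_τ^2] − E[M_τ] = 13930 − 4900 = 9030 = 70(199 − 70) = 9030.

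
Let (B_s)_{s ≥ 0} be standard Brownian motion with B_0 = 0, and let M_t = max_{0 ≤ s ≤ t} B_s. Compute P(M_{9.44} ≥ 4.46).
P(M_{9.44} ≥ 4.46) = 2·P(B_{9.44} ≥ 4.46) = 2(1 − Φ(4.46/√9.44)) ≈ 0.1466

By the reflection principle for Brownian motion, P(M_t ≥ a) = 2 · P(B_t ≥ a) for a ≥ 0. Since B_t ~ N(0, t), P(B_t ≥ 4.46) = 1 − Φ(4.46/√t) = 1 − Φ(4.46/√9.44) = 1 − Φ(1.4516). So
  P(M_{9.44} ≥ 4.46) = 2(1 − Φ(1.4516)) ≈ 0.1466.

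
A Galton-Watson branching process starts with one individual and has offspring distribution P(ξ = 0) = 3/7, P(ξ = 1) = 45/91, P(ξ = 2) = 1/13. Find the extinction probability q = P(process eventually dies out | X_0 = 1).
q = 1

Mean offspring μ = 0·3/7 + 1·45/91 + 2·1/13 = 59/91 ≤ 1. For μ ≤ 1 with offspring not concentrated at 1, the Galton-Watson process goes extinct almost surely, so q = 1.
(Algebraic check: The pgf is f(s) = 3/7 + 45/91·s + 1/13·s². The extinction probability q is the smallest fixed point of f in [0, 1]. Setting s = f(s):
  1/13·s² + (45/91 − 1)·s + 3/7 = 0
  1/13·s² − (3/7 + 1/13)·s + 3/7 = 0
which factors as (s − 1)·(1/13·s − 3/7) = 0, giving roots s = 1 and s = (3/7)/(1/13) = 39/7. Since 39/7 ≥ 1, the smallest root in [0, 1] is s = 1.)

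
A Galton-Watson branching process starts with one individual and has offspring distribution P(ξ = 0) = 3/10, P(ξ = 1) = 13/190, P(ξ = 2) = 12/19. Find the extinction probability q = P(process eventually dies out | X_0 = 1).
q = 19/40

The pgf is f(s) = 3/10 + 13/190·s + 12/19·s². The extinction probability q is the smallest fixed point of f in [0, 1]. Setting s = f(s):
  12/19·s² + (13/190 − 1)·s + 3/10 = 0
  12/19·s² − (3/10 + 12/19)·s + 3/10 = 0
which factors as (s − 1)·(12/19·s − 3/10) = 0, giving roots s = 1 and s = (3/10)/(12/19) = 19/40.
Mean offspring μ = 13/190 + 2·12/19 = 253/190 > 1 (supercritical), so q < 1. The extinction probability is the smaller root: q = (3/10)/(12/19) = 19/40.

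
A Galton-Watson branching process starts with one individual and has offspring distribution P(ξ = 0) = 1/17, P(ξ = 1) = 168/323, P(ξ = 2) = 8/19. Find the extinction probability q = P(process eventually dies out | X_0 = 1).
q = 19/136

The pgf is f(s) = 1/17 + 168/323·s + 8/19·s². The extinction probability q is the smallest fixed point of f in [0, 1]. Setting s = f(s):
  8/19·s² + (168/323 − 1)·s + 1/17 = 0
  8/19·s² − (1/17 + 8/19)·s + 1/17 = 0
which factors as (s − 1)·(8/19·s − 1/17) = 0, giving roots s = 1 and s = (1/17)/(8/19) = 19/136.
Mean offspring μ = 168/323 + 2·8/19 = 440/323 > 1 (supercritical), so q < 1. The extinction probability is the smaller root: q = (1/17)/(8/19) = 19/136.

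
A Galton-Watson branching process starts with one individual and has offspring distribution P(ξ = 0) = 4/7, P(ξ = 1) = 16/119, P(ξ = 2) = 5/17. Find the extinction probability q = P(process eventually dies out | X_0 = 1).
q = 1

Mean offspring μ = 0·4/7 + 1·16/119 + 2·5/17 = 86/119 ≤ 1. For μ ≤ 1 with offspring not concentrated at 1, the Galton-Watson process goes extinct almost surely, so q = 1.
(Algebraic check: The pgf is f(s) = 4/7 + 16/119·s + 5/17·s². The extinction probability q is the smallest fixed point of f in [0, 1]. Setting s = f(s):
  5/17·s² + (16/119 − 1)·s + 4/7 = 0
  5/17·s² − (4/7 + 5/17)·s + 4/7 = 0
which factors as (s − 1)·(5/17·s − 4/7) = 0, giving roots s = 1 and s = (4/7)/(5/17) = 68/35. Since 68/35 ≥ 1, the smallest root in [0, 1] is s = 1.)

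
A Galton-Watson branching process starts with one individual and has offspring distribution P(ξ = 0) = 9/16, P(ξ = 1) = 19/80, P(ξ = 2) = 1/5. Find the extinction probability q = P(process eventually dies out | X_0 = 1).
q = 1

Mean offspring μ = 0·9/16 + 1·19/80 + 2·1/5 = 51/80 ≤ 1. For μ ≤ 1 with offspring not concentrated at 1, the Galton-Watson process goes extinct almost surely, so q = 1.
(Algebraic check: The pgf is f(s) = 9/16 + 19/80·s + 1/5·s². The extinction probability q is the smallest fixed point of f in [0, 1]. Setting s = f(s):
  1/5·s² + (19/80 − 1)·s + 9/16 = 0
  1/5·s² − (9/16 + 1/5)·s + 9/16 = 0
which factors as (s − 1)·(1/5·s − 9/16) = 0, giving roots s = 1 and s = (9/16)/(1/5) = 45/16. Since 45/16 ≥ 1, the smallest root in [0, 1] is s = 1.)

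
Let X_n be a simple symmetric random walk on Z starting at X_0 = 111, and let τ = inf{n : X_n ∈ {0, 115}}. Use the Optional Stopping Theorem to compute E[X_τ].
E[X_τ] = 111

X_n is a martingale and τ is a bounded-mean stopping time (indeed τ is finite a.s. with bounded expectation since the walk is in a bounded region). By the OST, E[X_τ] = E[X_0] = 111. Equivalently: E[X_τ] = 115 · P(hit 115 first) + 0 · P(hit 0 first) = 115 · (111/115) = 111.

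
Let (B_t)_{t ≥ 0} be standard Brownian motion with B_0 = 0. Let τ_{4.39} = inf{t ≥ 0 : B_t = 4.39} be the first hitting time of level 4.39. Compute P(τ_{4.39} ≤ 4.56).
P(τ_{4.39} ≤ 4.56) = 2(1 − Φ(4.39/√4.56)) = 2(1 − Φ(2.0558)) ≈ 0.0398

By the reflection principle for standard BM, P(τ_b ≤ t) = 2 · P(B_t ≥ b). Since B_t ~ N(0, t), P(B_t ≥ 4.39) = 1 − Φ(4.39/√t) = 1 − Φ(4.39/√4.56) = 1 − Φ(2.0558) ≈ 0.01990. Doubling: P(τ_{4.39} ≤ 4.56) ≈ 2 · 0.01990 = 0.03980 ≈ 0.0398.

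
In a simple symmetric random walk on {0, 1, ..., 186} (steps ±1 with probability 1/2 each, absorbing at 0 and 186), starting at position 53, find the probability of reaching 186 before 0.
P(hit 186 before 0) = 53/186

Let u_k = P(hit 186 before 0 | start at k). Then u_0 = 0, u_186 = 1, and u_k = u_{k-1}/2 + u_{k+1}/2 for 1 ≤ k ≤ 185. This harmonic recurrence is solved by u_k = k/186, giving u_53 = 53/186.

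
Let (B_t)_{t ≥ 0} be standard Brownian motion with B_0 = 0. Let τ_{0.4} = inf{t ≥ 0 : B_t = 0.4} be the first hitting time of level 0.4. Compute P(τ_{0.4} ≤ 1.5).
P(τ_{0.4} ≤ 1.5) = 2(1 − Φ(0.4/√1.5)) = 2(1 − Φ(0.3266)) ≈ 0.7440

By the reflection principle for standard BM, P(τ_b ≤ t) = 2 · P(B_t ≥ b). Since B_t ~ N(0, t), P(B_t ≥ 0.4) = 1 − Φ(0.4/√t) = 1 − Φ(0.4/√1.5) = 1 − Φ(0.3266) ≈ 0.37199. Doubling: P(τ_{0.4} ≤ 1.5) ≈ 2 · 0.37199 = 0.74398 ≈ 0.7440.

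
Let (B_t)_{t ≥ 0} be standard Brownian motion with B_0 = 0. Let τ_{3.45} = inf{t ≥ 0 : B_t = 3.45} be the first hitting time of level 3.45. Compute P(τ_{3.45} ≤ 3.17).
P(τ_{3.45} ≤ 3.17) = 2(1 − Φ(3.45/√3.17)) = 2(1 − Φ(1.9377)) ≈ 0.0527

By the reflection principle for standard BM, P(τ_b ≤ t) = 2 · P(B_t ≥ b). Since B_t ~ N(0, t), P(B_t ≥ 3.45) = 1 − Φ(3.45/√t) = 1 − Φ(3.45/√3.17) = 1 − Φ(1.9377) ≈ 0.02633. Doubling: P(τ_{3.45} ≤ 3.17) ≈ 2 · 0.02633 = 0.05266 ≈ 0.0527.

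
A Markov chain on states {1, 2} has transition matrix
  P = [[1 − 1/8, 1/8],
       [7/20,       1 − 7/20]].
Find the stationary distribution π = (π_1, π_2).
π_1 = 14/19, π_2 = 5/19

Solve πP = π with π_1 + π_2 = 1. From πP = π: π_1 · (1 − 1/8) + π_2 · 7/20 = π_1 ⇒ π_2 · 7/20 = π_1 · 1/8 ⇒ π_2/π_1 = (1/8)/(7/20) = 5/14. Together with π_1 + π_2 = 1:
  π_1 = (7/20)/(1/8 + 7/20) = (7/20)/(19/40) = 14/19,
  π_2 = (1/8)/(1/8 + 7/20) = (1/8)/(19/40) = 5/19.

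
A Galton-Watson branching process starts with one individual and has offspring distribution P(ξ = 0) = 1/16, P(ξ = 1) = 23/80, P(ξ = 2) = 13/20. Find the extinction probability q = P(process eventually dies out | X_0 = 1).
q = 5/52

The pgf is f(s) = 1/16 + 23/80·s + 13/20·s². The extinction probability q is the smallest fixed point of f in [0, 1]. Setting s = f(s):
  13/20·s² + (23/80 − 1)·s + 1/16 = 0
  13/20·s² − (1/16 + 13/20)·s + 1/16 = 0
which factors as (s − 1)·(13/20·s − 1/16) = 0, giving roots s = 1 and s = (1/16)/(13/20) = 5/52.
Mean offspring μ = 23/80 + 2·13/20 = 127/80 > 1 (supercritical), so q < 1. The extinction probability is the smaller root: q = (1/16)/(13/20) = 5/52.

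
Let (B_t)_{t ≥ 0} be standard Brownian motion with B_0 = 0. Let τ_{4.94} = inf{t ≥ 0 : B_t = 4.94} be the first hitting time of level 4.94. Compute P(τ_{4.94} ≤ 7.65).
P(τ_{4.94} ≤ 7.65) = 2(1 − Φ(4.94/√7.65)) = 2(1 − Φ(1.7861)) ≈ 0.0741

By the reflection principle for standard BM, P(τ_b ≤ t) = 2 · P(B_t ≥ b). Since B_t ~ N(0, t), P(B_t ≥ 4.94) = 1 − Φ(4.94/√t) = 1 − Φ(4.94/√7.65) = 1 − Φ(1.7861) ≈ 0.03704. Doubling: P(τ_{4.94} ≤ 7.65) ≈ 2 · 0.03704 = 0.07408 ≈ 0.0741.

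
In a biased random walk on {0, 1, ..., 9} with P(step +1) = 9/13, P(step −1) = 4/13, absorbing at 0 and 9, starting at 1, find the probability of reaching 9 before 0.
P(hit 9 before 0) = (1 − (4/9)^1) / (1 − (4/9)^9) = 43046721/77431669

Let u_k denote P(reach 9 before 0 | start at k). Boundary: u_0 = 0, u_9 = 1. Recurrence: u_k = 9/13·u_{k+1} + 4/13·u_{k-1} for 1 ≤ k ≤ 8. Try u_k = A + B·r^k with r = q/p = (4/13)/(9/13) = 4/9. Substitution satisfies the recurrence; boundary conditions give:
  u_k = (1 − r^k) / (1 − r^N) = (1 − (4/9)^1) / (1 − (4/9)^9) = 43046721/77431669.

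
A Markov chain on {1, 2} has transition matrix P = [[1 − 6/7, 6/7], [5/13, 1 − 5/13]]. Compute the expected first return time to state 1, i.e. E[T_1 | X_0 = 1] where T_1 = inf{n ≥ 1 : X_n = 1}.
E[T_1 | X_0 = 1] = 1/π_1 = 113/35

For an irreducible recurrent Markov chain with stationary distribution π, E[T_i | X_0 = i] = 1/π_i (Kac's formula). Here π_1 = (5/13)/(6/7 + 5/13) = (5/13)/(113/91) = 35/113, so E[T_1 | X_0 = 1] = 1/π_1 = (6/7 + 5/13)/(5/13) = (113/91)/(5/13) = 113/35.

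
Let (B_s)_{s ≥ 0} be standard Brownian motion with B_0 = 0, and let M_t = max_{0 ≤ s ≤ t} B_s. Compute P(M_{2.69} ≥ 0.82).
P(M_{2.69} ≥ 0.82) = 2·P(B_{2.69} ≥ 0.82) = 2(1 − Φ(0.82/√2.69)) ≈ 0.6171

By the reflection principle for Brownian motion, P(M_t ≥ a) = 2 · P(B_t ≥ a) for a ≥ 0. Since B_t ~ N(0, t), P(B_t ≥ 0.82) = 1 − Φ(0.82/√t) = 1 − Φ(0.82/√2.69) = 1 − Φ(0.5000). So
  P(M_{2.69} ≥ 0.82) = 2(1 − Φ(0.5000)) ≈ 0.6171.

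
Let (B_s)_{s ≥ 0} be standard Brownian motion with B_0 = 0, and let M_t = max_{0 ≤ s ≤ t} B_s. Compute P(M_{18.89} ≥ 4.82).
P(M_{18.89} ≥ 4.82) = 2·P(B_{18.89} ≥ 4.82) = 2(1 − Φ(4.82/√18.89)) ≈ 0.2674

By the reflection principle for Brownian motion, P(M_t ≥ a) = 2 · P(B_t ≥ a) for a ≥ 0. Since B_t ~ N(0, t), P(B_t ≥ 4.82) = 1 − Φ(4.82/√t) = 1 − Φ(4.82/√18.89) = 1 − Φ(1.1090). So
  P(M_{18.89} ≥ 4.82) = 2(1 − Φ(1.1090)) ≈ 0.2674.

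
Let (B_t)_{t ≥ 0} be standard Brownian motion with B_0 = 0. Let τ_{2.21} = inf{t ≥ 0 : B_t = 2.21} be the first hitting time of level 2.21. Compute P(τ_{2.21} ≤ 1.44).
P(τ_{2.21} ≤ 1.44) = 2(1 − Φ(2.21/√1.44)) = 2(1 − Φ(1.8417)) ≈ 0.0655

By the reflection principle for standard BM, P(τ_b ≤ t) = 2 · P(B_t ≥ b). Since B_t ~ N(0, t), P(B_t ≥ 2.21) = 1 − Φ(2.21/√t) = 1 − Φ(2.21/√1.44) = 1 − Φ(1.8417) ≈ 0.03276. Doubling: P(τ_{2.21} ≤ 1.44) ≈ 2 · 0.03276 = 0.06552 ≈ 0.0655.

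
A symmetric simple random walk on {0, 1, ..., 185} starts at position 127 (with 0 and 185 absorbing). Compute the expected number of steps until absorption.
E[τ | X_0 = 127] = 7366

Let v_k = E[τ | X_0 = k]. Boundary: v_0 = v_185 = 0. Recurrence: v_k = 1 + (v_{k-1} + v_{k+1})/2 for 1 ≤ k ≤ 184. The particular solution to v_k − (v_{k-1} + v_{k+1})/2 = 1 is v_k = −k^2. Adding homogeneous solution A + B k and matching boundaries gives v_k = k (185 − k). Substituting k = 127: v_127 = 127 · 58 = 7366.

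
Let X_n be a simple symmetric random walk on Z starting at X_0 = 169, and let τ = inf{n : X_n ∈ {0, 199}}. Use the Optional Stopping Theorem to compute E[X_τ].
E[X_τ] = 169

X_n is a martingale and τ is a bounded-mean stopping time (indeed τ is finite a.s. with bounded expectation since the walk is in a bounded region). By the OST, E[X_τ] = E[X_0] = 169. Equivalently: E[X_τ] = 199 · P(hit 199 first) + 0 · P(hit 0 first) = 199 · (169/199) = 169.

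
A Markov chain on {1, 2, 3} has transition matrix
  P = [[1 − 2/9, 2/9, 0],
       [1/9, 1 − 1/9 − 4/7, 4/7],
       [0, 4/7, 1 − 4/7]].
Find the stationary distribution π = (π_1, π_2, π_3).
π = (1/5, 2/5, 2/5)

This is a birth-death chain on three states, which satisfies detailed balance: π_1 · P_{12} = π_2 · P_{21} and π_2 · P_{23} = π_3 · P_{32}.
From π_1 · 2/9 = π_2 · 1/9: π_2/π_1 = (2/9)/(1/9) = 2.
From π_2 · 4/7 = π_3 · 4/7: π_3/π_2 = (4/7)/(4/7) = 1.
Take π_1 proportional to 1; then unnormalized π = (1, 2, 2). Normalize by dividing by the sum 5:
  π = (1/5, 2/5, 2/5).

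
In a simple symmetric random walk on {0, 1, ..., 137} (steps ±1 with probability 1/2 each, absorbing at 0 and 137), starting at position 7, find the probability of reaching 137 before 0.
P(hit 137 before 0) = 7/137

Let u_k = P(hit 137 before 0 | start at k). Then u_0 = 0, u_137 = 1, and u_k = u_{k-1}/2 + u_{k+1}/2 for 1 ≤ k ≤ 136. This harmonic recurrence is solved by u_k = k/137, giving u_7 = 7/137.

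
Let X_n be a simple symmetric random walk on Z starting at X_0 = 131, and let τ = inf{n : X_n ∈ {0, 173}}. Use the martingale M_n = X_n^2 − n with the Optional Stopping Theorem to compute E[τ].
E[τ] = 5502

M_n = X_n^2 − n is a martingale (since E[X_{n+1}^2 | F_n] = X_n^2 + 1). By OST (τ has finite mean in a bounded region), E[M_τ] = E[M_0] = X_0^2 − 0 = 131^2 = 17161. Also E[M_τ] = E[X_τ^2] − E[τ]. The walk exits at 0 or 173, with P(hit 173 first) = 131/173, so E[X_τ^2] = 173^2 · 131/173 + 0 = 22663. Thus E[τ] = E[X_τ^2] − E[M_τ] = 22663 − 17161 = 5502 = 131(173 − 131) = 5502.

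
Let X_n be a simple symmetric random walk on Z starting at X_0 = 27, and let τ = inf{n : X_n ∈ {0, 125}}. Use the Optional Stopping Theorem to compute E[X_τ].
E[X_τ] = 27

X_n is a martingale and τ is a bounded-mean stopping time (indeed τ is finite a.s. with bounded expectation since the walk is in a bounded region). By the OST, E[X_τ] = E[X_0] = 27. Equivalently: E[X_τ] = 125 · P(hit 125 first) + 0 · P(hit 0 first) = 125 · (27/125) = 27.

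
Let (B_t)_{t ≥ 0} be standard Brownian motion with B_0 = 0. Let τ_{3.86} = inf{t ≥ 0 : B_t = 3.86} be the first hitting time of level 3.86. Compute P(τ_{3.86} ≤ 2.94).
P(τ_{3.86} ≤ 2.94) = 2(1 − Φ(3.86/√2.94)) = 2(1 − Φ(2.2512)) ≈ 0.0244

By the reflection principle for standard BM, P(τ_b ≤ t) = 2 · P(B_t ≥ b). Since B_t ~ N(0, t), P(B_t ≥ 3.86) = 1 − Φ(3.86/√t) = 1 − Φ(3.86/√2.94) = 1 − Φ(2.2512) ≈ 0.01219. Doubling: P(τ_{3.86} ≤ 2.94) ≈ 2 · 0.01219 = 0.02438 ≈ 0.0244.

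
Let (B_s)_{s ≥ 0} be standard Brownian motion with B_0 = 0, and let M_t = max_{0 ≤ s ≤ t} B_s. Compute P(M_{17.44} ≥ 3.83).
P(M_{17.44} ≥ 3.83) = 2·P(B_{17.44} ≥ 3.83) = 2(1 − Φ(3.83/√17.44)) ≈ 0.3591

By the reflection principle for Brownian motion, P(M_t ≥ a) = 2 · P(B_t ≥ a) for a ≥ 0. Since B_t ~ N(0, t), P(B_t ≥ 3.83) = 1 − Φ(3.83/√t) = 1 − Φ(3.83/√17.44) = 1 − Φ(0.9171). So
  P(M_{17.44} ≥ 3.83) = 2(1 − Φ(0.9171)) ≈ 0.3591.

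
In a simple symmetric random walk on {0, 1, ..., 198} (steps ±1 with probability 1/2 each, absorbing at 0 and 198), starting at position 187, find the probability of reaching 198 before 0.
P(hit 198 before 0) = 187/198 = 17/18

Let u_k = P(hit 198 before 0 | start at k). Then u_0 = 0, u_198 = 1, and u_k = u_{k-1}/2 + u_{k+1}/2 for 1 ≤ k ≤ 197. This harmonic recurrence is solved by u_k = k/198, giving u_187 = 187/198 = 17/18.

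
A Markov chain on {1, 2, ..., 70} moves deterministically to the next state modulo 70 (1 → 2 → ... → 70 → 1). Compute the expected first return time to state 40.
E[T_40 | X_0 = 40] = 70

The chain cycles deterministically, so starting at state 40 it returns in exactly 70 steps. Equivalently, the stationary distribution is uniform π_j = 1/70 for every state j, so by Kac's formula E[T_40] = 1/π_40 = 70.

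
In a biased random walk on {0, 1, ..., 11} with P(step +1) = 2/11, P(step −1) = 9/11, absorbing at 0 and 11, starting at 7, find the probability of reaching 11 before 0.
P(hit 11 before 0) = (1 − (9/2)^7) / (1 − (9/2)^11) = 10932208/4483008223

Let u_k denote P(reach 11 before 0 | start at k). Boundary: u_0 = 0, u_11 = 1. Recurrence: u_k = 2/11·u_{k+1} + 9/11·u_{k-1} for 1 ≤ k ≤ 10. Try u_k = A + B·r^k with r = q/p = (9/11)/(2/11) = 9/2. Substitution satisfies the recurrence; boundary conditions give:
  u_k = (1 − r^k) / (1 − r^N) = (1 − (9/2)^7) / (1 − (9/2)^11) = 10932208/4483008223.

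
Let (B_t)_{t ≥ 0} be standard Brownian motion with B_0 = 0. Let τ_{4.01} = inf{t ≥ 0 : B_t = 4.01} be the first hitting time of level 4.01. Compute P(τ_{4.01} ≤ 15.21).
P(τ_{4.01} ≤ 15.21) = 2(1 − Φ(4.01/√15.21)) = 2(1 − Φ(1.0282)) ≈ 0.3039

By the reflection principle for standard BM, P(τ_b ≤ t) = 2 · P(B_t ≥ b). Since B_t ~ N(0, t), P(B_t ≥ 4.01) = 1 − Φ(4.01/√t) = 1 − Φ(4.01/√15.21) = 1 − Φ(1.0282) ≈ 0.15193. Doubling: P(τ_{4.01} ≤ 15.21) ≈ 2 · 0.15193 = 0.30386 ≈ 0.3039.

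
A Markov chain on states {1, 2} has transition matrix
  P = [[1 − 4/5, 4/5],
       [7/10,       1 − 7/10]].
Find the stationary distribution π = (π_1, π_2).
π_1 = 7/15, π_2 = 8/15

Solve πP = π with π_1 + π_2 = 1. From πP = π: π_1 · (1 − 4/5) + π_2 · 7/10 = π_1 ⇒ π_2 · 7/10 = π_1 · 4/5 ⇒ π_2/π_1 = (4/5)/(7/10) = 8/7. Together with π_1 + π_2 = 1:
  π_1 = (7/10)/(4/5 + 7/10) = (7/10)/(3/2) = 7/15,
  π_2 = (4/5)/(4/5 + 7/10) = (4/5)/(3/2) = 8/15.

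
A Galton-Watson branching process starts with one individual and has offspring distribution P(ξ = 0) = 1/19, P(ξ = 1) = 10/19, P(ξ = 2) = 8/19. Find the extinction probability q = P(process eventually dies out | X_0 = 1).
q = 1/8

The pgf is f(s) = 1/19 + 10/19·s + 8/19·s². The extinction probability q is the smallest fixed point of f in [0, 1]. Setting s = f(s):
  8/19·s² + (10/19 − 1)·s + 1/19 = 0
  8/19·s² − (1/19 + 8/19)·s + 1/19 = 0
which factors as (s − 1)·(8/19·s − 1/19) = 0, giving roots s = 1 and s = (1/19)/(8/19) = 1/8.
Mean offspring μ = 10/19 + 2·8/19 = 26/19 > 1 (supercritical), so q < 1. The extinction probability is the smaller root: q = (1/19)/(8/19) = 1/8.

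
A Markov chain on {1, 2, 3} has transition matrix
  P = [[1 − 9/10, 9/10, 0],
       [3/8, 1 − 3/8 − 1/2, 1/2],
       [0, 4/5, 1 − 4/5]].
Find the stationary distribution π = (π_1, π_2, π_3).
π = (10/49, 24/49, 15/49)

This is a birth-death chain on three states, which satisfies detailed balance: π_1 · P_{12} = π_2 · P_{21} and π_2 · P_{23} = π_3 · P_{32}.
From π_1 · 9/10 = π_2 · 3/8: π_2/π_1 = (9/10)/(3/8) = 12/5.
From π_2 · 1/2 = π_3 · 4/5: π_3/π_2 = (1/2)/(4/5) = 5/8.
Take π_1 proportional to 1; then unnormalized π = (1, 12/5, 3/2). Normalize by dividing by the sum 49/10:
  π = (10/49, 24/49, 15/49).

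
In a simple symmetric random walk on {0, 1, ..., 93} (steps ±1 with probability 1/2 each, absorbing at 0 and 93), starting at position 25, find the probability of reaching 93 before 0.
P(hit 93 before 0) = 25/93

Let u_k = P(hit 93 before 0 | start at k). Then u_0 = 0, u_93 = 1, and u_k = u_{k-1}/2 + u_{k+1}/2 for 1 ≤ k ≤ 92. This harmonic recurrence is solved by u_k = k/93, giving u_25 = 25/93.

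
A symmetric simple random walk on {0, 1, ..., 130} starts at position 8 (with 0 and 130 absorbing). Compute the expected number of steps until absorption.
E[τ | X_0 = 8] = 976

Let v_k = E[τ | X_0 = k]. Boundary: v_0 = v_130 = 0. Recurrence: v_k = 1 + (v_{k-1} + v_{k+1})/2 for 1 ≤ k ≤ 129. The particular solution to v_k − (v_{k-1} + v_{k+1})/2 = 1 is v_k = −k^2. Adding homogeneous solution A + B k and matching boundaries gives v_k = k (130 − k). Substituting k = 8: v_8 = 8 · 122 = 976.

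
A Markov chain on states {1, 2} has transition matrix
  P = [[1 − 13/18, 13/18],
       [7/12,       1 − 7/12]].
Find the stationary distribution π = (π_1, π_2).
π_1 = 21/47, π_2 = 26/47

Solve πP = π with π_1 + π_2 = 1. From πP = π: π_1 · (1 − 13/18) + π_2 · 7/12 = π_1 ⇒ π_2 · 7/12 = π_1 · 13/18 ⇒ π_2/π_1 = (13/18)/(7/12) = 26/21. Together with π_1 + π_2 = 1:
  π_1 = (7/12)/(13/18 + 7/12) = (7/12)/(47/36) = 21/47,
  π_2 = (13/18)/(13/18 + 7/12) = (13/18)/(47/36) = 26/47.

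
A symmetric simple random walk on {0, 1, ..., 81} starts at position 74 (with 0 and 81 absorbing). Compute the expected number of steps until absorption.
E[τ | X_0 = 74] = 518

Let v_k = E[τ | X_0 = k]. Boundary: v_0 = v_81 = 0. Recurrence: v_k = 1 + (v_{k-1} + v_{k+1})/2 for 1 ≤ k ≤ 80. The particular solution to v_k − (v_{k-1} + v_{k+1})/2 = 1 is v_k = −k^2. Adding homogeneous solution A + B k and matching boundaries gives v_k = k (81 − k). Substituting k = 74: v_74 = 74 · 7 = 518.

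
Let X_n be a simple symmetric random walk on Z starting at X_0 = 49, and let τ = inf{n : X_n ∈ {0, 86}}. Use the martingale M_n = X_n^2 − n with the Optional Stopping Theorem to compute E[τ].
E[τ] = 1813

M_n = X_n^2 − n is a martingale (since E[X_{n+1}^2 | F_n] = X_n^2 + 1). By OST (τ has finite mean in a bounded region), E[M_τ] = E[M_0] = X_0^2 − 0 = 49^2 = 2401. Also E[M_τ] = E[X_τ^2] − E[τ]. The walk exits at 0 or 86, with P(hit 86 first) = 49/86, so E[X_τ^2] = 86^2 · 49/86 + 0 = 4214. Thus E[τ] = E[X_τ^2] − E[M_τ] = 4214 − 2401 = 1813 = 49(86 − 49) = 1813.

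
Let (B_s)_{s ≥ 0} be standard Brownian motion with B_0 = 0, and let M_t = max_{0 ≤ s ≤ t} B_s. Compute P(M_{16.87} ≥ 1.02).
P(M_{16.87} ≥ 1.02) = 2·P(B_{16.87} ≥ 1.02) = 2(1 − Φ(1.02/√16.87)) ≈ 0.8039

By the reflection principle for Brownian motion, P(M_t ≥ a) = 2 · P(B_t ≥ a) for a ≥ 0. Since B_t ~ N(0, t), P(B_t ≥ 1.02) = 1 − Φ(1.02/√t) = 1 − Φ(1.02/√16.87) = 1 − Φ(0.2483). So
  P(M_{16.87} ≥ 1.02) = 2(1 − Φ(0.2483)) ≈ 0.8039.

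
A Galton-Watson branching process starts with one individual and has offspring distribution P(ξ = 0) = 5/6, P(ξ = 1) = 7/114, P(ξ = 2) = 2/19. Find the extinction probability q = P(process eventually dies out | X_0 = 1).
q = 1

Mean offspring μ = 0·5/6 + 1·7/114 + 2·2/19 = 31/114 ≤ 1. For μ ≤ 1 with offspring not concentrated at 1, the Galton-Watson process goes extinct almost surely, so q = 1.
(Algebraic check: The pgf is f(s) = 5/6 + 7/114·s + 2/19·s². The extinction probability q is the smallest fixed point of f in [0, 1]. Setting s = f(s):
  2/19·s² + (7/114 − 1)·s + 5/6 = 0
  2/19·s² − (5/6 + 2/19)·s + 5/6 = 0
which factors as (s − 1)·(2/19·s − 5/6) = 0, giving roots s = 1 and s = (5/6)/(2/19) = 95/12. Since 95/12 ≥ 1, the smallest root in [0, 1] is s = 1.)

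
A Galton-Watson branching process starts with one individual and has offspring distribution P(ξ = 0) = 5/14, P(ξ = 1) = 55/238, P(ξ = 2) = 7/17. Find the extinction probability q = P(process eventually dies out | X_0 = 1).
q = 85/98

The pgf is f(s) = 5/14 + 55/238·s + 7/17·s². The extinction probability q is the smallest fixed point of f in [0, 1]. Setting s = f(s):
  7/17·s² + (55/238 − 1)·s + 5/14 = 0
  7/17·s² − (5/14 + 7/17)·s + 5/14 = 0
which factors as (s − 1)·(7/17·s − 5/14) = 0, giving roots s = 1 and s = (5/14)/(7/17) = 85/98.
Mean offspring μ = 55/238 + 2·7/17 = 251/238 > 1 (supercritical), so q < 1. The extinction probability is the smaller root: q = (5/14)/(7/17) = 85/98.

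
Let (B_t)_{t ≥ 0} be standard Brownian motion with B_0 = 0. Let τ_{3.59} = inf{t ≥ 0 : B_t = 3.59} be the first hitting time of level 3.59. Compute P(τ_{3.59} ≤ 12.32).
P(τ_{3.59} ≤ 12.32) = 2(1 − Φ(3.59/√12.32)) = 2(1 − Φ(1.0228)) ≈ 0.3064

By the reflection principle for standard BM, P(τ_b ≤ t) = 2 · P(B_t ≥ b). Since B_t ~ N(0, t), P(B_t ≥ 3.59) = 1 − Φ(3.59/√t) = 1 − Φ(3.59/√12.32) = 1 − Φ(1.0228) ≈ 0.15320. Doubling: P(τ_{3.59} ≤ 12.32) ≈ 2 · 0.15320 = 0.30640 ≈ 0.3064.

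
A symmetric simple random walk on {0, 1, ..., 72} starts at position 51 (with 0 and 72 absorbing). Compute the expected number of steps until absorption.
E[τ | X_0 = 51] = 1071

Let v_k = E[τ | X_0 = k]. Boundary: v_0 = v_72 = 0. Recurrence: v_k = 1 + (v_{k-1} + v_{k+1})/2 for 1 ≤ k ≤ 71. The particular solution to v_k − (v_{k-1} + v_{k+1})/2 = 1 is v_k = −k^2. Adding homogeneous solution A + B k and matching boundaries gives v_k = k (72 − k). Substituting k = 51: v_51 = 51 · 21 = 1071.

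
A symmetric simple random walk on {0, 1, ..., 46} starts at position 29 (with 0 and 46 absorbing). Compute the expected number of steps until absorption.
E[τ | X_0 = 29] = 493

Let v_k = E[τ | X_0 = k]. Boundary: v_0 = v_46 = 0. Recurrence: v_k = 1 + (v_{k-1} + v_{k+1})/2 for 1 ≤ k ≤ 45. The particular solution to v_k − (v_{k-1} + v_{k+1})/2 = 1 is v_k = −k^2. Adding homogeneous solution A + B k and matching boundaries gives v_k = k (46 − k). Substituting k = 29: v_29 = 29 · 17 = 493.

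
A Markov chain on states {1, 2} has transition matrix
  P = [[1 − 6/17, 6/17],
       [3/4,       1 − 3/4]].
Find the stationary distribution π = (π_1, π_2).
π_1 = 17/25, π_2 = 8/25

Solve πP = π with π_1 + π_2 = 1. From πP = π: π_1 · (1 − 6/17) + π_2 · 3/4 = π_1 ⇒ π_2 · 3/4 = π_1 · 6/17 ⇒ π_2/π_1 = (6/17)/(3/4) = 8/17. Together with π_1 + π_2 = 1:
  π_1 = (3/4)/(6/17 + 3/4) = (3/4)/(75/68) = 17/25,
  π_2 = (6/17)/(6/17 + 3/4) = (6/17)/(75/68) = 8/25.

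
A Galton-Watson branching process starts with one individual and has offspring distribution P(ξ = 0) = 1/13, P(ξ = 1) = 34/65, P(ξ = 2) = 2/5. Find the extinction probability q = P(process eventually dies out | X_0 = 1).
q = 5/26

The pgf is f(s) = 1/13 + 34/65·s + 2/5·s². The extinction probability q is the smallest fixed point of f in [0, 1]. Setting s = f(s):
  2/5·s² + (34/65 − 1)·s + 1/13 = 0
  2/5·s² − (1/13 + 2/5)·s + 1/13 = 0
which factors as (s − 1)·(2/5·s − 1/13) = 0, giving roots s = 1 and s = (1/13)/(2/5) = 5/26.
Mean offspring μ = 34/65 + 2·2/5 = 86/65 > 1 (supercritical), so q < 1. The extinction probability is the smaller root: q = (1/13)/(2/5) = 5/26.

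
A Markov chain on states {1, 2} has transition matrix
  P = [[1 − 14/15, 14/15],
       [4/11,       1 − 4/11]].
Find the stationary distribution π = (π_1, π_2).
π_1 = 30/107, π_2 = 77/107

Solve πP = π with π_1 + π_2 = 1. From πP = π: π_1 · (1 − 14/15) + π_2 · 4/11 = π_1 ⇒ π_2 · 4/11 = π_1 · 14/15 ⇒ π_2/π_1 = (14/15)/(4/11) = 77/30. Together with π_1 + π_2 = 1:
  π_1 = (4/11)/(14/15 + 4/11) = (4/11)/(214/165) = 30/107,
  π_2 = (14/15)/(14/15 + 4/11) = (14/15)/(214/165) = 77/107.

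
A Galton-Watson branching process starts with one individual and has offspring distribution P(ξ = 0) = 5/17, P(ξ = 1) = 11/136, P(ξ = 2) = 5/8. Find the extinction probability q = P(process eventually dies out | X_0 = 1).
q = 8/17

The pgf is f(s) = 5/17 + 11/136·s + 5/8·s². The extinction probability q is the smallest fixed point of f in [0, 1]. Setting s = f(s):
  5/8·s² + (11/136 − 1)·s + 5/17 = 0
  5/8·s² − (5/17 + 5/8)·s + 5/17 = 0
which factors as (s − 1)·(5/8·s − 5/17) = 0, giving roots s = 1 and s = (5/17)/(5/8) = 8/17.
Mean offspring μ = 11/136 + 2·5/8 = 181/136 > 1 (supercritical), so q < 1. The extinction probability is the smaller root: q = (5/17)/(5/8) = 8/17.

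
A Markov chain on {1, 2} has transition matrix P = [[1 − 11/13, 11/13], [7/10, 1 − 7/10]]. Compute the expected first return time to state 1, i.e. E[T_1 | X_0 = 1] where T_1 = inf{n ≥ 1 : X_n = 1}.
E[T_1 | X_0 = 1] = 1/π_1 = 201/91

For an irreducible recurrent Markov chain with stationary distribution π, E[T_i | X_0 = i] = 1/π_i (Kac's formula). Here π_1 = (7/10)/(11/13 + 7/10) = (7/10)/(201/130) = 91/201, so E[T_1 | X_0 = 1] = 1/π_1 = (11/13 + 7/10)/(7/10) = (201/130)/(7/10) = 201/91.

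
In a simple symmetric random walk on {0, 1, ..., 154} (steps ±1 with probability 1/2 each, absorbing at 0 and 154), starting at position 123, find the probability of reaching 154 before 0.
P(hit 154 before 0) = 123/154

Let u_k = P(hit 154 before 0 | start at k). Then u_0 = 0, u_154 = 1, and u_k = u_{k-1}/2 + u_{k+1}/2 for 1 ≤ k ≤ 153. This harmonic recurrence is solved by u_k = k/154, giving u_123 = 123/154.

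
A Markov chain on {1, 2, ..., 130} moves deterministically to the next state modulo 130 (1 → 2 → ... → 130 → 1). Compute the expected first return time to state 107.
E[T_107 | X_0 = 107] = 130

The chain cycles deterministically, so starting at state 107 it returns in exactly 130 steps. Equivalently, the stationary distribution is uniform π_j = 1/130 for every state j, so by Kac's formula E[T_107] = 1/π_107 = 130.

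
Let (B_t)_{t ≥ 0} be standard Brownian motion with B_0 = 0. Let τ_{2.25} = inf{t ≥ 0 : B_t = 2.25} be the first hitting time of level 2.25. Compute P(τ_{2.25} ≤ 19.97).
P(τ_{2.25} ≤ 19.97) = 2(1 − Φ(2.25/√19.97)) = 2(1 − Φ(0.5035)) ≈ 0.6146

By the reflection principle for standard BM, P(τ_b ≤ t) = 2 · P(B_t ≥ b). Since B_t ~ N(0, t), P(B_t ≥ 2.25) = 1 − Φ(2.25/√t) = 1 − Φ(2.25/√19.97) = 1 − Φ(0.5035) ≈ 0.30731. Doubling: P(τ_{2.25} ≤ 19.97) ≈ 2 · 0.30731 = 0.61462 ≈ 0.6146.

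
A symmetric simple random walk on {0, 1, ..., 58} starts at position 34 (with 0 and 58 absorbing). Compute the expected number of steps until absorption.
E[τ | X_0 = 34] = 816

Let v_k = E[τ | X_0 = k]. Boundary: v_0 = v_58 = 0. Recurrence: v_k = 1 + (v_{k-1} + v_{k+1})/2 for 1 ≤ k ≤ 57. The particular solution to v_k − (v_{k-1} + v_{k+1})/2 = 1 is v_k = −k^2. Adding homogeneous solution A + B k and matching boundaries gives v_k = k (58 − k). Substituting k = 34: v_34 = 34 · 24 = 816.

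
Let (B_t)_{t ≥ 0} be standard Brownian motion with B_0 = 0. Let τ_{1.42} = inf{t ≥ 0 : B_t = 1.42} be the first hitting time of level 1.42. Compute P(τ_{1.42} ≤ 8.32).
P(τ_{1.42} ≤ 8.32) = 2(1 − Φ(1.42/√8.32)) = 2(1 − Φ(0.4923)) ≈ 0.6225

By the reflection principle for standard BM, P(τ_b ≤ t) = 2 · P(B_t ≥ b). Since B_t ~ N(0, t), P(B_t ≥ 1.42) = 1 − Φ(1.42/√t) = 1 − Φ(1.42/√8.32) = 1 − Φ(0.4923) ≈ 0.31125. Doubling: P(τ_{1.42} ≤ 8.32) ≈ 2 · 0.31125 = 0.62250 ≈ 0.6225.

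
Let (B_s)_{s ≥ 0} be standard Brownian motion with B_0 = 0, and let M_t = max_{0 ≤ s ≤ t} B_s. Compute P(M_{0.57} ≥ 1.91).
P(M_{0.57} ≥ 1.91) = 2·P(B_{0.57} ≥ 1.91) = 2(1 − Φ(1.91/√0.57)) ≈ 0.0114

By the reflection principle for Brownian motion, P(M_t ≥ a) = 2 · P(B_t ≥ a) for a ≥ 0. Since B_t ~ N(0, t), P(B_t ≥ 1.91) = 1 − Φ(1.91/√t) = 1 − Φ(1.91/√0.57) = 1 − Φ(2.5299). So
  P(M_{0.57} ≥ 1.91) = 2(1 − Φ(2.5299)) ≈ 0.0114.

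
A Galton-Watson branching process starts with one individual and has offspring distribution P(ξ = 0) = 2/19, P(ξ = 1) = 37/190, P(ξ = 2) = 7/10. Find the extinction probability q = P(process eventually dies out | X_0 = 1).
q = 20/133

The pgf is f(s) = 2/19 + 37/190·s + 7/10·s². The extinction probability q is the smallest fixed point of f in [0, 1]. Setting s = f(s):
  7/10·s² + (37/190 − 1)·s + 2/19 = 0
  7/10·s² − (2/19 + 7/10)·s + 2/19 = 0
which factors as (s − 1)·(7/10·s − 2/19) = 0, giving roots s = 1 and s = (2/19)/(7/10) = 20/133.
Mean offspring μ = 37/190 + 2·7/10 = 303/190 > 1 (supercritical), so q < 1. The extinction probability is the smaller root: q = (2/19)/(7/10) = 20/133.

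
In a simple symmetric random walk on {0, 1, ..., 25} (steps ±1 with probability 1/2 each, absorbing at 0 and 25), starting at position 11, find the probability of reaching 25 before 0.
P(hit 25 before 0) = 11/25

Let u_k = P(hit 25 before 0 | start at k). Then u_0 = 0, u_25 = 1, and u_k = u_{k-1}/2 + u_{k+1}/2 for 1 ≤ k ≤ 24. This harmonic recurrence is solved by u_k = k/25, giving u_11 = 11/25.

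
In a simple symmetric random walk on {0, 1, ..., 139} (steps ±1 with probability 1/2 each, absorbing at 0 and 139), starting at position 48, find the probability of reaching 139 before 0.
P(hit 139 before 0) = 48/139

Let u_k = P(hit 139 before 0 | start at k). Then u_0 = 0, u_139 = 1, and u_k = u_{k-1}/2 + u_{k+1}/2 for 1 ≤ k ≤ 138. This harmonic recurrence is solved by u_k = k/139, giving u_48 = 48/139.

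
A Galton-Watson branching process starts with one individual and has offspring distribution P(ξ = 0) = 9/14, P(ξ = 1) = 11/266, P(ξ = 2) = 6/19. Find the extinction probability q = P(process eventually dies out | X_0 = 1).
q = 1

Mean offspring μ = 0·9/14 + 1·11/266 + 2·6/19 = 179/266 ≤ 1. For μ ≤ 1 with offspring not concentrated at 1, the Galton-Watson process goes extinct almost surely, so q = 1.
(Algebraic check: The pgf is f(s) = 9/14 + 11/266·s + 6/19·s². The extinction probability q is the smallest fixed point of f in [0, 1]. Setting s = f(s):
  6/19·s² + (11/266 − 1)·s + 9/14 = 0
  6/19·s² − (9/14 + 6/19)·s + 9/14 = 0
which factors as (s − 1)·(6/19·s − 9/14) = 0, giving roots s = 1 and s = (9/14)/(6/19) = 57/28. Since 57/28 ≥ 1, the smallest root in [0, 1] is s = 1.)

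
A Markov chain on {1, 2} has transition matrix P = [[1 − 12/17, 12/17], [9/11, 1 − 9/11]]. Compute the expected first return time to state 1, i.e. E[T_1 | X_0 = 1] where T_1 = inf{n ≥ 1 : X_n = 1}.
E[T_1 | X_0 = 1] = 1/π_1 = 95/51

For an irreducible recurrent Markov chain with stationary distribution π, E[T_i | X_0 = i] = 1/π_i (Kac's formula). Here π_1 = (9/11)/(12/17 + 9/11) = (9/11)/(285/187) = 51/95, so E[T_1 | X_0 = 1] = 1/π_1 = (12/17 + 9/11)/(9/11) = (285/187)/(9/11) = 95/51.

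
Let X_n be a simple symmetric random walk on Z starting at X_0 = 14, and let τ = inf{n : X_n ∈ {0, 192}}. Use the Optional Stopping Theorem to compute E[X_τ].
E[X_τ] = 14

X_n is a martingale and τ is a bounded-mean stopping time (indeed τ is finite a.s. with bounded expectation since the walk is in a bounded region). By the OST, E[X_τ] = E[X_0] = 14. Equivalently: E[X_τ] = 192 · P(hit 192 first) + 0 · P(hit 0 first) = 192 · (14/192) = 14.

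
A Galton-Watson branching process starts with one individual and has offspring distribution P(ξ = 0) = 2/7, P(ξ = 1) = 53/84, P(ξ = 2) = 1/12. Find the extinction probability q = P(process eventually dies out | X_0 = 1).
q = 1

Mean offspring μ = 0·2/7 + 1·53/84 + 2·1/12 = 67/84 ≤ 1. For μ ≤ 1 with offspring not concentrated at 1, the Galton-Watson process goes extinct almost surely, so q = 1.
(Algebraic check: The pgf is f(s) = 2/7 + 53/84·s + 1/12·s². The extinction probability q is the smallest fixed point of f in [0, 1]. Setting s = f(s):
  1/12·s² + (53/84 − 1)·s + 2/7 = 0
  1/12·s² − (2/7 + 1/12)·s + 2/7 = 0
which factors as (s − 1)·(1/12·s − 2/7) = 0, giving roots s = 1 and s = (2/7)/(1/12) = 24/7. Since 24/7 ≥ 1, the smallest root in [0, 1] is s = 1.)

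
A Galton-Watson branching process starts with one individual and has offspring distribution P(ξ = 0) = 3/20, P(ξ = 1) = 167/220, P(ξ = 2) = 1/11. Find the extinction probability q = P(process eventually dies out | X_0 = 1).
q = 1

Mean offspring μ = 0·3/20 + 1·167/220 + 2·1/11 = 207/220 ≤ 1. For μ ≤ 1 with offspring not concentrated at 1, the Galton-Watson process goes extinct almost surely, so q = 1.
(Algebraic check: The pgf is f(s) = 3/20 + 167/220·s + 1/11·s². The extinction probability q is the smallest fixed point of f in [0, 1]. Setting s = f(s):
  1/11·s² + (167/220 − 1)·s + 3/20 = 0
  1/11·s² − (3/20 + 1/11)·s + 3/20 = 0
which factors as (s − 1)·(1/11·s − 3/20) = 0, giving roots s = 1 and s = (3/20)/(1/11) = 33/20. Since 33/20 ≥ 1, the smallest root in [0, 1] is s = 1.)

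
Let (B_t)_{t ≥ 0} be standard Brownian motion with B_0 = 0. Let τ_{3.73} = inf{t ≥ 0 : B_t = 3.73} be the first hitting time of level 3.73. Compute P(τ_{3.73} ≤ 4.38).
P(τ_{3.73} ≤ 4.38) = 2(1 − Φ(3.73/√4.38)) = 2(1 − Φ(1.7823)) ≈ 0.0747

By the reflection principle for standard BM, P(τ_b ≤ t) = 2 · P(B_t ≥ b). Since B_t ~ N(0, t), P(B_t ≥ 3.73) = 1 − Φ(3.73/√t) = 1 − Φ(3.73/√4.38) = 1 − Φ(1.7823) ≈ 0.03735. Doubling: P(τ_{3.73} ≤ 4.38) ≈ 2 · 0.03735 = 0.07470 ≈ 0.0747.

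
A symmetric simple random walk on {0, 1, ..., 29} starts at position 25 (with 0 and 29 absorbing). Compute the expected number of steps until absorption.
E[τ | X_0 = 25] = 100

Let v_k = E[τ | X_0 = k]. Boundary: v_0 = v_29 = 0. Recurrence: v_k = 1 + (v_{k-1} + v_{k+1})/2 for 1 ≤ k ≤ 28. The particular solution to v_k − (v_{k-1} + v_{k+1})/2 = 1 is v_k = −k^2. Adding homogeneous solution A + B k and matching boundaries gives v_k = k (29 − k). Substituting k = 25: v_25 = 25 · 4 = 100.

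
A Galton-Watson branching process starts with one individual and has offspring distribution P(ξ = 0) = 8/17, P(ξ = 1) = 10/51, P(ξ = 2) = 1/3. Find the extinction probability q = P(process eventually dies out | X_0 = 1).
q = 1

Mean offspring μ = 0·8/17 + 1·10/51 + 2·1/3 = 44/51 ≤ 1. For μ ≤ 1 with offspring not concentrated at 1, the Galton-Watson process goes extinct almost surely, so q = 1.
(Algebraic check: The pgf is f(s) = 8/17 + 10/51·s + 1/3·s². The extinction probability q is the smallest fixed point of f in [0, 1]. Setting s = f(s):
  1/3·s² + (10/51 − 1)·s + 8/17 = 0
  1/3·s² − (8/17 + 1/3)·s + 8/17 = 0
which factors as (s − 1)·(1/3·s − 8/17) = 0, giving roots s = 1 and s = (8/17)/(1/3) = 24/17. Since 24/17 ≥ 1, the smallest root in [0, 1] is s = 1.)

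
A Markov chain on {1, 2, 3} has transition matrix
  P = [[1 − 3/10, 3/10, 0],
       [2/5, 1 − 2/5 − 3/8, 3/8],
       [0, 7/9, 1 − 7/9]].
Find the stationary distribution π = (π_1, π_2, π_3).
π = (224/473, 168/473, 81/473)

This is a birth-death chain on three states, which satisfies detailed balance: π_1 · P_{12} = π_2 · P_{21} and π_2 · P_{23} = π_3 · P_{32}.
From π_1 · 3/10 = π_2 · 2/5: π_2/π_1 = (3/10)/(2/5) = 3/4.
From π_2 · 3/8 = π_3 · 7/9: π_3/π_2 = (3/8)/(7/9) = 27/56.
Take π_1 proportional to 1; then unnormalized π = (1, 3/4, 81/224). Normalize by dividing by the sum 473/224:
  π = (224/473, 168/473, 81/473).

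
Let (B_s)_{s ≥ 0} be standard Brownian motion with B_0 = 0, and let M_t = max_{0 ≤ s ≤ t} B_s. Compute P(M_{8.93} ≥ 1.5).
P(M_{8.93} ≥ 1.5) = 2·P(B_{8.93} ≥ 1.5) = 2(1 − Φ(1.5/√8.93)) ≈ 0.6157

By the reflection principle for Brownian motion, P(M_t ≥ a) = 2 · P(B_t ≥ a) for a ≥ 0. Since B_t ~ N(0, t), P(B_t ≥ 1.5) = 1 − Φ(1.5/√t) = 1 − Φ(1.5/√8.93) = 1 − Φ(0.5020). So
  P(M_{8.93} ≥ 1.5) = 2(1 − Φ(0.5020)) ≈ 0.6157.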